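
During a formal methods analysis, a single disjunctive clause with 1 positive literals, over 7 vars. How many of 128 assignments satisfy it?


Step 1: Total=2^7=128
Step 2: Unsat when all 1 false: 2^6=64
Step 3: Sat=128-64=64

64


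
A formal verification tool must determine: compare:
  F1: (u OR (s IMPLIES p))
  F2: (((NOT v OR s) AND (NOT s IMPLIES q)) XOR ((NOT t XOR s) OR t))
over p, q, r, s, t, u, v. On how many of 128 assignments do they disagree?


F1 = (u OR (s IMPLIES p))
F2 = (((NOT v OR s) AND (NOT s IMPLIES q)) XOR ((NOT t XOR s) OR t))
Evaluate both on each of 128 rows (bits = p,q,r,s,t,u,v):
  row 0 [0000000]: F1=1 F2=1 -> 0
  row 1 [0000001]: F1=1 F2=1 -> 0
  row 2 [0000010]: F1=1 F2=1 -> 0
  row 3 [0000011]: F1=1 F2=1 -> 0
  row 4 [0000100]: F1=1 F2=1 -> 0
  (every remaining row is evaluated the same way; all 128 results are listed next)
Full result column, 8 rows per line (p,q,r,s fixed per line; t,u,v runs 000..111 left to right):
  rows 0-7 [p,q,r,s=0000]: 00000000  (ones: 0)
  rows 8-15 [p,q,r,s=0001]: 11000011  (ones: 4)
  rows 16-23 [p,q,r,s=0010]: 00000000  (ones: 0)
  rows 24-31 [p,q,r,s=0011]: 11000011  (ones: 4)
  rows 32-39 [p,q,r,s=0100]: 10101010  (ones: 4)
  rows 40-47 [p,q,r,s=0101]: 11000011  (ones: 4)
  rows 48-55 [p,q,r,s=0110]: 10101010  (ones: 4)
  rows 56-63 [p,q,r,s=0111]: 11000011  (ones: 4)
  rows 64-71 [p,q,r,s=1000]: 00000000  (ones: 0)
  rows 72-79 [p,q,r,s=1001]: 00001111  (ones: 4)
  rows 80-87 [p,q,r,s=1010]: 00000000  (ones: 0)
  rows 88-95 [p,q,r,s=1011]: 00001111  (ones: 4)
  rows 96-103 [p,q,r,s=1100]: 10101010  (ones: 4)
  rows 104-111 [p,q,r,s=1101]: 00001111  (ones: 4)
  rows 112-119 [p,q,r,s=1110]: 10101010  (ones: 4)
  rows 120-127 [p,q,r,s=1111]: 00001111  (ones: 4)
Disagreements = 0+4+0+4+4+4+4+4+0+4+0+4+4+4+4+4 = 48

48


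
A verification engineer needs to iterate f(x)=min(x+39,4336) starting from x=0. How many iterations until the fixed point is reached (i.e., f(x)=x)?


Step 1: x=0, cap=4336, increment=39
Step 2: x grows by 39 each step until capped at 4336; fixed point is x=4336
Step 3: iterations = ceil(4336/39) = 112

112


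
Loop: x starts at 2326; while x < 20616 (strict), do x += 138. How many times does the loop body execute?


Step 1: x goes from 2326 toward 20616 by 138; the body runs while x<20616, so iterations = ceil((bound-start)/step)
Step 2: Distance=18290
Step 3: ceil(18290/138)=133

133


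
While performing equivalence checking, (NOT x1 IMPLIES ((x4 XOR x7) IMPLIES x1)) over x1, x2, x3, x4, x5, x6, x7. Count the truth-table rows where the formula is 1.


Formula: (NOT x1 IMPLIES ((x4 XOR x7) IMPLIES x1)) over 7 vars (128 rows)
Evaluate each row (x1, x2, x3, x4, x5, x6, x7 as bits, MSB first):
  row 0 [0000000]: (NOT 0 IMPLIES ((0 XOR 0) IMPLIES 0)) -> 1
  row 1 [0000001]: (NOT 0 IMPLIES ((0 XOR 1) IMPLIES 0)) -> 0
  row 2 [0000010]: (NOT 0 IMPLIES ((0 XOR 0) IMPLIES 0)) -> 1
  row 3 [0000011]: (NOT 0 IMPLIES ((0 XOR 1) IMPLIES 0)) -> 0
  row 4 [0000100]: (NOT 0 IMPLIES ((0 XOR 0) IMPLIES 0)) -> 1
  (every remaining row is evaluated the same way; all 128 results are listed next)
Full result column, 8 rows per line (x1,x2,x3,x4 fixed per line; x5,x6,x7 runs 000..111 left to right):
  rows 0-7 [x1,x2,x3,x4=0000]: 10101010  (ones: 4)
  rows 8-15 [x1,x2,x3,x4=0001]: 01010101  (ones: 4)
  rows 16-23 [x1,x2,x3,x4=0010]: 10101010  (ones: 4)
  rows 24-31 [x1,x2,x3,x4=0011]: 01010101  (ones: 4)
  rows 32-39 [x1,x2,x3,x4=0100]: 10101010  (ones: 4)
  rows 40-47 [x1,x2,x3,x4=0101]: 01010101  (ones: 4)
  rows 48-55 [x1,x2,x3,x4=0110]: 10101010  (ones: 4)
  rows 56-63 [x1,x2,x3,x4=0111]: 01010101  (ones: 4)
  rows 64-71 [x1,x2,x3,x4=1000]: 11111111  (ones: 8)
  rows 72-79 [x1,x2,x3,x4=1001]: 11111111  (ones: 8)
  rows 80-87 [x1,x2,x3,x4=1010]: 11111111  (ones: 8)
  rows 88-95 [x1,x2,x3,x4=1011]: 11111111  (ones: 8)
  rows 96-103 [x1,x2,x3,x4=1100]: 11111111  (ones: 8)
  rows 104-111 [x1,x2,x3,x4=1101]: 11111111  (ones: 8)
  rows 112-119 [x1,x2,x3,x4=1110]: 11111111  (ones: 8)
  rows 120-127 [x1,x2,x3,x4=1111]: 11111111  (ones: 8)
Count of 1-rows = 4+4+4+4+4+4+4+4+8+8+8+8+8+8+8+8 = 96

96


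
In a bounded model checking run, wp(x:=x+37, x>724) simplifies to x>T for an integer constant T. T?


Formula: wp(x:=E, P) = P[E/x] (substitute E for x in postcondition)
Step 1: Postcondition: x>724
Step 2: Substitute x+37 for x: x+37>724
Step 3: Solve for x: x > 724-37 = 687

687


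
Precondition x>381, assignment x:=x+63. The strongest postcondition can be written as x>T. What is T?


Formula: sp(P, x:=E) = exists old_x. (x = E[old_x/x]) AND P[old_x/x] (old_x is the value of x before the assignment; eliminate old_x by solving x = E[old_x/x] for old_x)
Step 1: Precondition P: x>381, i.e. old_x > 381
Step 2: Assignment gives x = old_x + 63, so old_x = x - 63
Step 3: Substitute into P: x - 63 > 381
Step 4: Simplify: x > 381+63 = 444

444


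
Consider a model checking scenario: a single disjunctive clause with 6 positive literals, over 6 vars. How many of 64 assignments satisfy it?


Step 1: Total=2^6=64
Step 2: Unsat when all 6 false: 2^0=1
Step 3: Sat=64-1=63

63


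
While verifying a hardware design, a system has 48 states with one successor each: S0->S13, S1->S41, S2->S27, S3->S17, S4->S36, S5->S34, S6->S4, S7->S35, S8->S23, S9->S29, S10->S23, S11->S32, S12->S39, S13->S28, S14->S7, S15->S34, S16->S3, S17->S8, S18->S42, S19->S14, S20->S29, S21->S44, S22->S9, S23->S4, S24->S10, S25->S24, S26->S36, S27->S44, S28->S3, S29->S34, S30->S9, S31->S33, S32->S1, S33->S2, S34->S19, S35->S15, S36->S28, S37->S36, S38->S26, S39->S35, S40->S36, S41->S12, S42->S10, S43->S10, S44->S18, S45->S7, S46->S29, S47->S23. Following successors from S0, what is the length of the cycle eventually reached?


Trace from S0 until a state repeats:
  S0 -> S13 -> S28 -> S3 -> S17 -> S8 -> S23 -> S4 -> S36 -> S28
S28 first seen at step 2, revisited at step 9.
Cycle length = 9 - 2 = 7

7


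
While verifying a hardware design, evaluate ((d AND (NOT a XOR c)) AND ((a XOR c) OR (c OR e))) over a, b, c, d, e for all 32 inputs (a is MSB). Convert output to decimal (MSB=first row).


Formula: ((d AND (NOT a XOR c)) AND ((a XOR c) OR (c OR e))) over a, b, c, d, e (32 rows)
Evaluate each row (bits = a,b,c,d,e, MSB first):
  row 0 [00000]: ((0 AND (NOT 0 XOR 0)) AND ((0 XOR 0) OR (0 OR 0))) -> 0
  row 1 [00001]: ((0 AND (NOT 0 XOR 0)) AND ((0 XOR 0) OR (0 OR 1))) -> 0
  row 2 [00010]: ((1 AND (NOT 0 XOR 0)) AND ((0 XOR 0) OR (0 OR 0))) -> 0
  row 3 [00011]: ((1 AND (NOT 0 XOR 0)) AND ((0 XOR 0) OR (0 OR 1))) -> 1
  row 4 [00100]: ((0 AND (NOT 0 XOR 1)) AND ((0 XOR 1) OR (1 OR 0))) -> 0
  row 5 [00101]: ((0 AND (NOT 0 XOR 1)) AND ((0 XOR 1) OR (1 OR 1))) -> 0
  row 6 [00110]: ((1 AND (NOT 0 XOR 1)) AND ((0 XOR 1) OR (1 OR 0))) -> 0
  row 7 [00111]: ((1 AND (NOT 0 XOR 1)) AND ((0 XOR 1) OR (1 OR 1))) -> 0
  row 8 [01000]: ((0 AND (NOT 0 XOR 0)) AND ((0 XOR 0) OR (0 OR 0))) -> 0
  row 9 [01001]: ((0 AND (NOT 0 XOR 0)) AND ((0 XOR 0) OR (0 OR 1))) -> 0
  row 10 [01010]: ((1 AND (NOT 0 XOR 0)) AND ((0 XOR 0) OR (0 OR 0))) -> 0
  row 11 [01011]: ((1 AND (NOT 0 XOR 0)) AND ((0 XOR 0) OR (0 OR 1))) -> 1
  row 12 [01100]: ((0 AND (NOT 0 XOR 1)) AND ((0 XOR 1) OR (1 OR 0))) -> 0
  row 13 [01101]: ((0 AND (NOT 0 XOR 1)) AND ((0 XOR 1) OR (1 OR 1))) -> 0
  row 14 [01110]: ((1 AND (NOT 0 XOR 1)) AND ((0 XOR 1) OR (1 OR 0))) -> 0
  row 15 [01111]: ((1 AND (NOT 0 XOR 1)) AND ((0 XOR 1) OR (1 OR 1))) -> 0
  row 16 [10000]: ((0 AND (NOT 1 XOR 0)) AND ((1 XOR 0) OR (0 OR 0))) -> 0
  row 17 [10001]: ((0 AND (NOT 1 XOR 0)) AND ((1 XOR 0) OR (0 OR 1))) -> 0
  row 18 [10010]: ((1 AND (NOT 1 XOR 0)) AND ((1 XOR 0) OR (0 OR 0))) -> 0
  row 19 [10011]: ((1 AND (NOT 1 XOR 0)) AND ((1 XOR 0) OR (0 OR 1))) -> 0
  row 20 [10100]: ((0 AND (NOT 1 XOR 1)) AND ((1 XOR 1) OR (1 OR 0))) -> 0
  row 21 [10101]: ((0 AND (NOT 1 XOR 1)) AND ((1 XOR 1) OR (1 OR 1))) -> 0
  row 22 [10110]: ((1 AND (NOT 1 XOR 1)) AND ((1 XOR 1) OR (1 OR 0))) -> 1
  row 23 [10111]: ((1 AND (NOT 1 XOR 1)) AND ((1 XOR 1) OR (1 OR 1))) -> 1
  row 24 [11000]: ((0 AND (NOT 1 XOR 0)) AND ((1 XOR 0) OR (0 OR 0))) -> 0
  row 25 [11001]: ((0 AND (NOT 1 XOR 0)) AND ((1 XOR 0) OR (0 OR 1))) -> 0
  row 26 [11010]: ((1 AND (NOT 1 XOR 0)) AND ((1 XOR 0) OR (0 OR 0))) -> 0
  row 27 [11011]: ((1 AND (NOT 1 XOR 0)) AND ((1 XOR 0) OR (0 OR 1))) -> 0
  row 28 [11100]: ((0 AND (NOT 1 XOR 1)) AND ((1 XOR 1) OR (1 OR 0))) -> 0
  row 29 [11101]: ((0 AND (NOT 1 XOR 1)) AND ((1 XOR 1) OR (1 OR 1))) -> 0
  row 30 [11110]: ((1 AND (NOT 1 XOR 1)) AND ((1 XOR 1) OR (1 OR 0))) -> 1
  row 31 [11111]: ((1 AND (NOT 1 XOR 1)) AND ((1 XOR 1) OR (1 OR 1))) -> 1
Full result column, 4 rows per line (a,b,c fixed per line; d,e runs 00..11 left to right):
  rows 0-3 [a,b,c=000]: 0001  = hex 1
  rows 4-7 [a,b,c=001]: 0000  = hex 0
  rows 8-11 [a,b,c=010]: 0001  = hex 1
  rows 12-15 [a,b,c=011]: 0000  = hex 0
  rows 16-19 [a,b,c=100]: 0000  = hex 0
  rows 20-23 [a,b,c=101]: 0011  = hex 3
  rows 24-27 [a,b,c=110]: 0000  = hex 0
  rows 28-31 [a,b,c=111]: 0011  = hex 3
Output column (row 0 .. row 31) = 00010000000100000000001100000011
Output column grouped in 4s = 0001 0000 0001 0000 0000 0011 0000 0011 = 0x10100303
Convert to decimal digit by digit (value = value*16 + digit):
  1 -> 1
  1*16 + 0 = 16
  16*16 + 1 = 257
  257*16 + 0 = 4112
  4112*16 + 0 = 65792
  65792*16 + 3 = 1052675
  1052675*16 + 0 = 16842800
  16842800*16 + 3 = 269484803
Decimal = 269484803

269484803


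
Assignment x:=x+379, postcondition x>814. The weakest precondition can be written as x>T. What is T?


Formula: wp(x:=E, P) = P[E/x] (substitute E for x in postcondition)
Step 1: Postcondition: x>814
Step 2: Substitute x+379 for x: x+379>814
Step 3: Solve for x: x > 814-379 = 435

435


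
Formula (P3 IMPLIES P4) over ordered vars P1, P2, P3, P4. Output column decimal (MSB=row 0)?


Formula: (P3 IMPLIES P4) over P1, P2, P3, P4 (16 rows)
Evaluate each row (bits = P1,P2,P3,P4, MSB first):
  row 0 [0000]: (0 IMPLIES 0) -> 1
  row 1 [0001]: (0 IMPLIES 1) -> 1
  row 2 [0010]: (1 IMPLIES 0) -> 0
  row 3 [0011]: (1 IMPLIES 1) -> 1
  row 4 [0100]: (0 IMPLIES 0) -> 1
  row 5 [0101]: (0 IMPLIES 1) -> 1
  row 6 [0110]: (1 IMPLIES 0) -> 0
  row 7 [0111]: (1 IMPLIES 1) -> 1
  row 8 [1000]: (0 IMPLIES 0) -> 1
  row 9 [1001]: (0 IMPLIES 1) -> 1
  row 10 [1010]: (1 IMPLIES 0) -> 0
  row 11 [1011]: (1 IMPLIES 1) -> 1
  row 12 [1100]: (0 IMPLIES 0) -> 1
  row 13 [1101]: (0 IMPLIES 1) -> 1
  row 14 [1110]: (1 IMPLIES 0) -> 0
  row 15 [1111]: (1 IMPLIES 1) -> 1
Full result column, 4 rows per line (P1,P2 fixed per line; P3,P4 runs 00..11 left to right):
  rows 0-3 [P1,P2=00]: 1101  = hex D
  rows 4-7 [P1,P2=01]: 1101  = hex D
  rows 8-11 [P1,P2=10]: 1101  = hex D
  rows 12-15 [P1,P2=11]: 1101  = hex D
Output column (row 0 .. row 15) = 1101110111011101
Output column grouped in 4s = 1101 1101 1101 1101 = 0xDDDD
Convert to decimal digit by digit (value = value*16 + digit):
  D -> 13
  13*16 + 13 (D) = 221
  221*16 + 13 (D) = 3549
  3549*16 + 13 (D) = 56797
Decimal = 56797

56797


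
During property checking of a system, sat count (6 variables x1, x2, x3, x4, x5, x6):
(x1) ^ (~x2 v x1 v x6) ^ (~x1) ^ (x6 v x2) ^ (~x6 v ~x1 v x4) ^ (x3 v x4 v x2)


CNF with 6 clauses over 6 vars (64 assignments).
An assignment satisfies CNF iff every clause has >=1 true literal.
Check each row (bits = x1,x2,x3,x4,x5,x6; clause T/F shown):
  row 0 [000000]: clauses=FTTFTF -> 0
  row 1 [000001]: clauses=FTTTTF -> 0
  row 2 [000010]: clauses=FTTFTF -> 0
  row 3 [000011]: clauses=FTTTTF -> 0
  row 4 [000100]: clauses=FTTFTT -> 0
  (every remaining row is evaluated the same way; all 64 results are listed next)
Full result column, 8 rows per line (x1,x2,x3 fixed per line; x4,x5,x6 runs 000..111 left to right):
  rows 0-7 [x1,x2,x3=000]: 00000000  (ones: 0)
  rows 8-15 [x1,x2,x3=001]: 00000000  (ones: 0)
  rows 16-23 [x1,x2,x3=010]: 00000000  (ones: 0)
  rows 24-31 [x1,x2,x3=011]: 00000000  (ones: 0)
  rows 32-39 [x1,x2,x3=100]: 00000000  (ones: 0)
  rows 40-47 [x1,x2,x3=101]: 00000000  (ones: 0)
  rows 48-55 [x1,x2,x3=110]: 00000000  (ones: 0)
  rows 56-63 [x1,x2,x3=111]: 00000000  (ones: 0)
Satisfying assignments = 0+0+0+0+0+0+0+0 = 0

0


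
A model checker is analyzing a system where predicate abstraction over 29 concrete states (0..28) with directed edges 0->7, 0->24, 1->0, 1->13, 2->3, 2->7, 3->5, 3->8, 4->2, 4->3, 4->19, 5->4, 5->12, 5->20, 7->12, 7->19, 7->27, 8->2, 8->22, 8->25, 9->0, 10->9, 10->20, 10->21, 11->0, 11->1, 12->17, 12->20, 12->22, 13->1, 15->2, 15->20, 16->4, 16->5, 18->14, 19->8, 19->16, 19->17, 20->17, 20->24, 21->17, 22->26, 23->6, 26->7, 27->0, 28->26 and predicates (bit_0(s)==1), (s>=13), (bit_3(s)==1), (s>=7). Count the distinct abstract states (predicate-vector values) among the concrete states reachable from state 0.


BFS from 0:
Concrete reachable: {0, 2, 3, 4, 5, 7, 8, 12, 16, 17, 19, 20, 22, 24, 25, 26, 27}
Abstract via predicates (bit_0(s)==1), (s>=13), (bit_3(s)==1), (s>=7):
  (0,0,0,0) <- {0, 2, 4}
  (0,0,1,1) <- {8, 12}
  (0,1,0,1) <- {16, 20, 22}
  (0,1,1,1) <- {24, 26}
  (1,0,0,0) <- {3, 5}
  (1,0,0,1) <- {7}
  (1,1,0,1) <- {17, 19}
  (1,1,1,1) <- {25, 27}
Distinct abstract states = 8

8


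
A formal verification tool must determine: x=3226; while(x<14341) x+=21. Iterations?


Step 1: x goes from 3226 toward 14341 by 21; the body runs while x<14341, so iterations = ceil((bound-start)/step)
Step 2: Distance=11115
Step 3: ceil(11115/21)=530

530


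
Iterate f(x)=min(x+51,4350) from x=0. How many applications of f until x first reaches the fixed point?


Step 1: x=0, cap=4350, increment=51
Step 2: x grows by 51 each step until capped at 4350; fixed point is x=4350
Step 3: iterations = ceil(4350/51) = 86

86


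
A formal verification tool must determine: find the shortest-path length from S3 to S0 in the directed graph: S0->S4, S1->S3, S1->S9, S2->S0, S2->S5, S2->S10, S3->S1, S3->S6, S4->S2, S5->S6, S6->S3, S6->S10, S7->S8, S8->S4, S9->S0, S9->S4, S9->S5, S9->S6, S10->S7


BFS layer-by-layer from S3:
  dist 0: {S3}
  dist 1: {S1, S6}
  dist 2: {S9, S10}
  dist 3: {S0, S4, S5, S7}
  -> S0 reached at distance 3
Shortest path length = 3

3


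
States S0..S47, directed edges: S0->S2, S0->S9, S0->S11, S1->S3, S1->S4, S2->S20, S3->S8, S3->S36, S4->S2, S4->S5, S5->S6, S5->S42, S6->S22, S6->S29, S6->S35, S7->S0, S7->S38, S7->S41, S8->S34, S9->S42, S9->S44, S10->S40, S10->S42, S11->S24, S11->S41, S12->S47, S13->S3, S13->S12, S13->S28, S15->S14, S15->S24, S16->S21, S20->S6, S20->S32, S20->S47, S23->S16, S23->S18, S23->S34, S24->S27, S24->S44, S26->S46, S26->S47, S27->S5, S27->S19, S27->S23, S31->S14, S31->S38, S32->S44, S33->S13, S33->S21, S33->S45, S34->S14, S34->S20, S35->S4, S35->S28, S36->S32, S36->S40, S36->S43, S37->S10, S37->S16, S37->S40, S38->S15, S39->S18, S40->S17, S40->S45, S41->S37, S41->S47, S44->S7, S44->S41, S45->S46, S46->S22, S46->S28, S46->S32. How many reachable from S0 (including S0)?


BFS from S0:
  layer 0: {S0}
  layer 1: {S2, S9, S11}
  layer 2: {S20, S24, S41, S42, S44}
  layer 3: {S6, S7, S27, S32, S37, S47}
  layer 4: {S5, S10, S16, S19, S22, S23, S29, S35, S38, S40}
  layer 5: {S4, S15, S17, S18, S21, S28, S34, S45}
  layer 6: {S14, S46}
Reachable set: {S0, S2, S4, S5, S6, S7, S9, S10, S11, S14, S15, S16, S17, S18, S19, S20, S21, S22, S23, S24, S27, S28, S29, S32, S34, S35, S37, S38, S40, S41, S42, S44, S45, S46, S47}
Count = 35

35


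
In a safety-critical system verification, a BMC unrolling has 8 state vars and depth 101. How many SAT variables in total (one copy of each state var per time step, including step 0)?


BMC unrolls to depth k, creating one copy of each state var for steps 0..k.
Step count = 101 + 1 = 102 (steps 0 through 101)
Vars per step = 8
Total = 8 * 102 = 816

816


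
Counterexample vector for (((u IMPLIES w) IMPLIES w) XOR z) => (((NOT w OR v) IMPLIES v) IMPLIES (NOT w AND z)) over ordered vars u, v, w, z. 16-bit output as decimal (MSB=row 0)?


F1 = (((u IMPLIES w) IMPLIES w) XOR z)
F2 = (((NOT w OR v) IMPLIES v) IMPLIES (NOT w AND z))
Counterexample to F1=>F2 is where F1=1 and F2=0.
Evaluate each row (bits = u,v,w,z, MSB first):
  row 0 [0000]: F1=0 F2=1 -> F1&~F2 -> 0
  row 1 [0001]: F1=1 F2=1 -> F1&~F2 -> 0
  row 2 [0010]: F1=1 F2=0 -> F1&~F2 -> 1
  row 3 [0011]: F1=0 F2=0 -> F1&~F2 -> 0
  row 4 [0100]: F1=0 F2=0 -> F1&~F2 -> 0
  row 5 [0101]: F1=1 F2=1 -> F1&~F2 -> 0
  row 6 [0110]: F1=1 F2=0 -> F1&~F2 -> 1
  row 7 [0111]: F1=0 F2=0 -> F1&~F2 -> 0
  row 8 [1000]: F1=1 F2=1 -> F1&~F2 -> 0
  row 9 [1001]: F1=0 F2=1 -> F1&~F2 -> 0
  row 10 [1010]: F1=1 F2=0 -> F1&~F2 -> 1
  row 11 [1011]: F1=0 F2=0 -> F1&~F2 -> 0
  row 12 [1100]: F1=1 F2=0 -> F1&~F2 -> 1
  row 13 [1101]: F1=0 F2=1 -> F1&~F2 -> 0
  row 14 [1110]: F1=1 F2=0 -> F1&~F2 -> 1
  row 15 [1111]: F1=0 F2=0 -> F1&~F2 -> 0
Full result column, 4 rows per line (u,v fixed per line; w,z runs 00..11 left to right):
  rows 0-3 [u,v=00]: 0010  = hex 2
  rows 4-7 [u,v=01]: 0010  = hex 2
  rows 8-11 [u,v=10]: 0010  = hex 2
  rows 12-15 [u,v=11]: 1010  = hex A
Counterexample vector (row 0 .. row 15) = 0010001000101010
Output column grouped in 4s = 0010 0010 0010 1010 = 0x222A
Convert to decimal digit by digit (value = value*16 + digit):
  2 -> 2
  2*16 + 2 = 34
  34*16 + 2 = 546
  546*16 + 10 (A) = 8746
Decimal = 8746

8746


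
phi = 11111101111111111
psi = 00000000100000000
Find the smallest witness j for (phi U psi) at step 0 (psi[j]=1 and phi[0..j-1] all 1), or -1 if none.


(phi U psi) at 0: need smallest j with psi[j]=1 and phi[i]=1 for all i in [0,j).
Scan from step 0:
  step 0: phi=1, psi=0 -> continue
  step 1: phi=1, psi=0 -> continue
  step 2: phi=1, psi=0 -> continue
  step 3: phi=1, psi=0 -> continue
  step 6: phi=0 -> phi-prefix broken from here
  step 8: psi=1 but phi already failed -> not a witness
  end of trace: no witness -> -1
Witness step = -1

-1


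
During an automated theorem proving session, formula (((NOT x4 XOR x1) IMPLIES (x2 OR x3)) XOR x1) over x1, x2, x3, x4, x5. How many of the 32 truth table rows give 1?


Formula: (((NOT x4 XOR x1) IMPLIES (x2 OR x3)) XOR x1) over 5 vars (32 rows)
Evaluate each row (x1, x2, x3, x4, x5 as bits, MSB first):
  row 0 [00000]: (((NOT 0 XOR 0) IMPLIES (0 OR 0)) XOR 0) -> 0
  row 1 [00001]: (((NOT 0 XOR 0) IMPLIES (0 OR 0)) XOR 0) -> 0
  row 2 [00010]: (((NOT 1 XOR 0) IMPLIES (0 OR 0)) XOR 0) -> 1
  row 3 [00011]: (((NOT 1 XOR 0) IMPLIES (0 OR 0)) XOR 0) -> 1
  row 4 [00100]: (((NOT 0 XOR 0) IMPLIES (0 OR 1)) XOR 0) -> 1
  row 5 [00101]: (((NOT 0 XOR 0) IMPLIES (0 OR 1)) XOR 0) -> 1
  row 6 [00110]: (((NOT 1 XOR 0) IMPLIES (0 OR 1)) XOR 0) -> 1
  row 7 [00111]: (((NOT 1 XOR 0) IMPLIES (0 OR 1)) XOR 0) -> 1
  row 8 [01000]: (((NOT 0 XOR 0) IMPLIES (1 OR 0)) XOR 0) -> 1
  row 9 [01001]: (((NOT 0 XOR 0) IMPLIES (1 OR 0)) XOR 0) -> 1
  row 10 [01010]: (((NOT 1 XOR 0) IMPLIES (1 OR 0)) XOR 0) -> 1
  row 11 [01011]: (((NOT 1 XOR 0) IMPLIES (1 OR 0)) XOR 0) -> 1
  row 12 [01100]: (((NOT 0 XOR 0) IMPLIES (1 OR 1)) XOR 0) -> 1
  row 13 [01101]: (((NOT 0 XOR 0) IMPLIES (1 OR 1)) XOR 0) -> 1
  row 14 [01110]: (((NOT 1 XOR 0) IMPLIES (1 OR 1)) XOR 0) -> 1
  row 15 [01111]: (((NOT 1 XOR 0) IMPLIES (1 OR 1)) XOR 0) -> 1
  row 16 [10000]: (((NOT 0 XOR 1) IMPLIES (0 OR 0)) XOR 1) -> 0
  row 17 [10001]: (((NOT 0 XOR 1) IMPLIES (0 OR 0)) XOR 1) -> 0
  row 18 [10010]: (((NOT 1 XOR 1) IMPLIES (0 OR 0)) XOR 1) -> 1
  row 19 [10011]: (((NOT 1 XOR 1) IMPLIES (0 OR 0)) XOR 1) -> 1
  row 20 [10100]: (((NOT 0 XOR 1) IMPLIES (0 OR 1)) XOR 1) -> 0
  row 21 [10101]: (((NOT 0 XOR 1) IMPLIES (0 OR 1)) XOR 1) -> 0
  row 22 [10110]: (((NOT 1 XOR 1) IMPLIES (0 OR 1)) XOR 1) -> 0
  row 23 [10111]: (((NOT 1 XOR 1) IMPLIES (0 OR 1)) XOR 1) -> 0
  row 24 [11000]: (((NOT 0 XOR 1) IMPLIES (1 OR 0)) XOR 1) -> 0
  row 25 [11001]: (((NOT 0 XOR 1) IMPLIES (1 OR 0)) XOR 1) -> 0
  row 26 [11010]: (((NOT 1 XOR 1) IMPLIES (1 OR 0)) XOR 1) -> 0
  row 27 [11011]: (((NOT 1 XOR 1) IMPLIES (1 OR 0)) XOR 1) -> 0
  row 28 [11100]: (((NOT 0 XOR 1) IMPLIES (1 OR 1)) XOR 1) -> 0
  row 29 [11101]: (((NOT 0 XOR 1) IMPLIES (1 OR 1)) XOR 1) -> 0
  row 30 [11110]: (((NOT 1 XOR 1) IMPLIES (1 OR 1)) XOR 1) -> 0
  row 31 [11111]: (((NOT 1 XOR 1) IMPLIES (1 OR 1)) XOR 1) -> 0
Full result column, 8 rows per line (x1,x2 fixed per line; x3,x4,x5 runs 000..111 left to right):
  rows 0-7 [x1,x2=00]: 00111111  (ones: 6)
  rows 8-15 [x1,x2=01]: 11111111  (ones: 8)
  rows 16-23 [x1,x2=10]: 00110000  (ones: 2)
  rows 24-31 [x1,x2=11]: 00000000  (ones: 0)
Count of 1-rows = 6+8+2+0 = 16

16


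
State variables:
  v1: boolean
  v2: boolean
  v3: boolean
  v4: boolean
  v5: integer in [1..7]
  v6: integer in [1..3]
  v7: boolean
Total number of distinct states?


State space = product of domain sizes of all variables.
Domain sizes:
  v1 (boolean): 2
  v2 (boolean): 2
  v3 (boolean): 2
  v4 (boolean): 2
  v5 (integer in [1..7]): 7
  v6 (integer in [1..3]): 3
  v7 (boolean): 2
Product = 2 * 2 * 2 * 2 * 7 * 3 * 2 = 672

672


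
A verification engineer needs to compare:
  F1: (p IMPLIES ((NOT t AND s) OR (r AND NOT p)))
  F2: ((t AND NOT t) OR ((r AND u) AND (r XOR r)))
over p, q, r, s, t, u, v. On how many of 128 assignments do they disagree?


F1 = (p IMPLIES ((NOT t AND s) OR (r AND NOT p)))
F2 = ((t AND NOT t) OR ((r AND u) AND (r XOR r)))
Evaluate both on each of 128 rows (bits = p,q,r,s,t,u,v):
  row 0 [0000000]: F1=1 F2=0 (differ) -> 1
  row 1 [0000001]: F1=1 F2=0 (differ) -> 1
  row 2 [0000010]: F1=1 F2=0 (differ) -> 1
  row 3 [0000011]: F1=1 F2=0 (differ) -> 1
  row 4 [0000100]: F1=1 F2=0 (differ) -> 1
  (every remaining row is evaluated the same way; all 128 results are listed next)
Full result column, 8 rows per line (p,q,r,s fixed per line; t,u,v runs 000..111 left to right):
  rows 0-7 [p,q,r,s=0000]: 11111111  (ones: 8)
  rows 8-15 [p,q,r,s=0001]: 11111111  (ones: 8)
  rows 16-23 [p,q,r,s=0010]: 11111111  (ones: 8)
  rows 24-31 [p,q,r,s=0011]: 11111111  (ones: 8)
  rows 32-39 [p,q,r,s=0100]: 11111111  (ones: 8)
  rows 40-47 [p,q,r,s=0101]: 11111111  (ones: 8)
  rows 48-55 [p,q,r,s=0110]: 11111111  (ones: 8)
  rows 56-63 [p,q,r,s=0111]: 11111111  (ones: 8)
  rows 64-71 [p,q,r,s=1000]: 00000000  (ones: 0)
  rows 72-79 [p,q,r,s=1001]: 11110000  (ones: 4)
  rows 80-87 [p,q,r,s=1010]: 00000000  (ones: 0)
  rows 88-95 [p,q,r,s=1011]: 11110000  (ones: 4)
  rows 96-103 [p,q,r,s=1100]: 00000000  (ones: 0)
  rows 104-111 [p,q,r,s=1101]: 11110000  (ones: 4)
  rows 112-119 [p,q,r,s=1110]: 00000000  (ones: 0)
  rows 120-127 [p,q,r,s=1111]: 11110000  (ones: 4)
Disagreements = 8+8+8+8+8+8+8+8+0+4+0+4+0+4+0+4 = 80

80


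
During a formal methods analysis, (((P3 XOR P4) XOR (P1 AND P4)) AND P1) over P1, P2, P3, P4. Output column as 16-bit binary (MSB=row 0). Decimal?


Formula: (((P3 XOR P4) XOR (P1 AND P4)) AND P1) over P1, P2, P3, P4 (16 rows)
Evaluate each row (bits = P1,P2,P3,P4, MSB first):
  row 0 [0000]: (((0 XOR 0) XOR (0 AND 0)) AND 0) -> 0
  row 1 [0001]: (((0 XOR 1) XOR (0 AND 1)) AND 0) -> 0
  row 2 [0010]: (((1 XOR 0) XOR (0 AND 0)) AND 0) -> 0
  row 3 [0011]: (((1 XOR 1) XOR (0 AND 1)) AND 0) -> 0
  row 4 [0100]: (((0 XOR 0) XOR (0 AND 0)) AND 0) -> 0
  row 5 [0101]: (((0 XOR 1) XOR (0 AND 1)) AND 0) -> 0
  row 6 [0110]: (((1 XOR 0) XOR (0 AND 0)) AND 0) -> 0
  row 7 [0111]: (((1 XOR 1) XOR (0 AND 1)) AND 0) -> 0
  row 8 [1000]: (((0 XOR 0) XOR (1 AND 0)) AND 1) -> 0
  row 9 [1001]: (((0 XOR 1) XOR (1 AND 1)) AND 1) -> 0
  row 10 [1010]: (((1 XOR 0) XOR (1 AND 0)) AND 1) -> 1
  row 11 [1011]: (((1 XOR 1) XOR (1 AND 1)) AND 1) -> 1
  row 12 [1100]: (((0 XOR 0) XOR (1 AND 0)) AND 1) -> 0
  row 13 [1101]: (((0 XOR 1) XOR (1 AND 1)) AND 1) -> 0
  row 14 [1110]: (((1 XOR 0) XOR (1 AND 0)) AND 1) -> 1
  row 15 [1111]: (((1 XOR 1) XOR (1 AND 1)) AND 1) -> 1
Full result column, 4 rows per line (P1,P2 fixed per line; P3,P4 runs 00..11 left to right):
  rows 0-3 [P1,P2=00]: 0000  = hex 0
  rows 4-7 [P1,P2=01]: 0000  = hex 0
  rows 8-11 [P1,P2=10]: 0011  = hex 3
  rows 12-15 [P1,P2=11]: 0011  = hex 3
Output column (row 0 .. row 15) = 0000000000110011
Output column grouped in 4s = 0000 0000 0011 0011 = 0x0033
Convert to decimal digit by digit (value = value*16 + digit):
  0 -> 0
  0*16 + 0 = 0
  0*16 + 3 = 3
  3*16 + 3 = 51
Decimal = 51

51


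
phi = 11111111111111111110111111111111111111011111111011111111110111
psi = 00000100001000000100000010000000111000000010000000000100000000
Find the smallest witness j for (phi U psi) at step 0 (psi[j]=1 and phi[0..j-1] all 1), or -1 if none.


(phi U psi) at 0: need smallest j with psi[j]=1 and phi[i]=1 for all i in [0,j).
Scan from step 0:
  step 0: phi=1, psi=0 -> continue
  step 1: phi=1, psi=0 -> continue
  step 2: phi=1, psi=0 -> continue
  step 3: phi=1, psi=0 -> continue
  step 5: psi=1 and phi held for [0,5) -> witness found
Witness step = 5

5


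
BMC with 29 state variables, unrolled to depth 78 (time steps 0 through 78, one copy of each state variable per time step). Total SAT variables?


BMC unrolls to depth k, creating one copy of each state var for steps 0..k.
Step count = 78 + 1 = 79 (steps 0 through 78)
Vars per step = 29
Total = 29 * 79 = 2291

2291


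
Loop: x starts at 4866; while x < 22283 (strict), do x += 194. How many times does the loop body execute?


Step 1: x goes from 4866 toward 22283 by 194; the body runs while x<22283, so iterations = ceil((bound-start)/step)
Step 2: Distance=17417
Step 3: ceil(17417/194)=90

90


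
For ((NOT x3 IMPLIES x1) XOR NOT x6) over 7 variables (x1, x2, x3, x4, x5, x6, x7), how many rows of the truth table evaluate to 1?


Formula: ((NOT x3 IMPLIES x1) XOR NOT x6) over 7 vars (128 rows)
Evaluate each row (x1, x2, x3, x4, x5, x6, x7 as bits, MSB first):
  row 0 [0000000]: ((NOT 0 IMPLIES 0) XOR NOT 0) -> 1
  row 1 [0000001]: ((NOT 0 IMPLIES 0) XOR NOT 0) -> 1
  row 2 [0000010]: ((NOT 0 IMPLIES 0) XOR NOT 1) -> 0
  row 3 [0000011]: ((NOT 0 IMPLIES 0) XOR NOT 1) -> 0
  row 4 [0000100]: ((NOT 0 IMPLIES 0) XOR NOT 0) -> 1
  (every remaining row is evaluated the same way; all 128 results are listed next)
Full result column, 8 rows per line (x1,x2,x3,x4 fixed per line; x5,x6,x7 runs 000..111 left to right):
  rows 0-7 [x1,x2,x3,x4=0000]: 11001100  (ones: 4)
  rows 8-15 [x1,x2,x3,x4=0001]: 11001100  (ones: 4)
  rows 16-23 [x1,x2,x3,x4=0010]: 00110011  (ones: 4)
  rows 24-31 [x1,x2,x3,x4=0011]: 00110011  (ones: 4)
  rows 32-39 [x1,x2,x3,x4=0100]: 11001100  (ones: 4)
  rows 40-47 [x1,x2,x3,x4=0101]: 11001100  (ones: 4)
  rows 48-55 [x1,x2,x3,x4=0110]: 00110011  (ones: 4)
  rows 56-63 [x1,x2,x3,x4=0111]: 00110011  (ones: 4)
  rows 64-71 [x1,x2,x3,x4=1000]: 00110011  (ones: 4)
  rows 72-79 [x1,x2,x3,x4=1001]: 00110011  (ones: 4)
  rows 80-87 [x1,x2,x3,x4=1010]: 00110011  (ones: 4)
  rows 88-95 [x1,x2,x3,x4=1011]: 00110011  (ones: 4)
  rows 96-103 [x1,x2,x3,x4=1100]: 00110011  (ones: 4)
  rows 104-111 [x1,x2,x3,x4=1101]: 00110011  (ones: 4)
  rows 112-119 [x1,x2,x3,x4=1110]: 00110011  (ones: 4)
  rows 120-127 [x1,x2,x3,x4=1111]: 00110011  (ones: 4)
Count of 1-rows = 4+4+4+4+4+4+4+4+4+4+4+4+4+4+4+4 = 64

64


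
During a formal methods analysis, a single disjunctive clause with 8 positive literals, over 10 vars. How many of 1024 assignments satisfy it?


Step 1: Total=2^10=1024
Step 2: Unsat when all 8 false: 2^2=4
Step 3: Sat=1024-4=1020

1020


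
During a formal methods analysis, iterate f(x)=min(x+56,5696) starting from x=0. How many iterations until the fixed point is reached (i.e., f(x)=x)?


Step 1: x=0, cap=5696, increment=56
Step 2: x grows by 56 each step until capped at 5696; fixed point is x=5696
Step 3: iterations = ceil(5696/56) = 102

102


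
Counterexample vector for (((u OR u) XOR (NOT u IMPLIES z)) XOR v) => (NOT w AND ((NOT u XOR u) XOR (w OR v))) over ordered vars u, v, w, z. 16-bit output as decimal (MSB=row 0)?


F1 = (((u OR u) XOR (NOT u IMPLIES z)) XOR v)
F2 = (NOT w AND ((NOT u XOR u) XOR (w OR v)))
Counterexample to F1=>F2 is where F1=1 and F2=0.
Evaluate each row (bits = u,v,w,z, MSB first):
  row 0 [0000]: F1=0 F2=1 -> F1&~F2 -> 0
  row 1 [0001]: F1=1 F2=1 -> F1&~F2 -> 0
  row 2 [0010]: F1=0 F2=0 -> F1&~F2 -> 0
  row 3 [0011]: F1=1 F2=0 -> F1&~F2 -> 1
  row 4 [0100]: F1=1 F2=0 -> F1&~F2 -> 1
  row 5 [0101]: F1=0 F2=0 -> F1&~F2 -> 0
  row 6 [0110]: F1=1 F2=0 -> F1&~F2 -> 1
  row 7 [0111]: F1=0 F2=0 -> F1&~F2 -> 0
  row 8 [1000]: F1=0 F2=1 -> F1&~F2 -> 0
  row 9 [1001]: F1=0 F2=1 -> F1&~F2 -> 0
  row 10 [1010]: F1=0 F2=0 -> F1&~F2 -> 0
  row 11 [1011]: F1=0 F2=0 -> F1&~F2 -> 0
  row 12 [1100]: F1=1 F2=0 -> F1&~F2 -> 1
  row 13 [1101]: F1=1 F2=0 -> F1&~F2 -> 1
  row 14 [1110]: F1=1 F2=0 -> F1&~F2 -> 1
  row 15 [1111]: F1=1 F2=0 -> F1&~F2 -> 1
Full result column, 4 rows per line (u,v fixed per line; w,z runs 00..11 left to right):
  rows 0-3 [u,v=00]: 0001  = hex 1
  rows 4-7 [u,v=01]: 1010  = hex A
  rows 8-11 [u,v=10]: 0000  = hex 0
  rows 12-15 [u,v=11]: 1111  = hex F
Counterexample vector (row 0 .. row 15) = 0001101000001111
Output column grouped in 4s = 0001 1010 0000 1111 = 0x1A0F
Convert to decimal digit by digit (value = value*16 + digit):
  1 -> 1
  1*16 + 10 (A) = 26
  26*16 + 0 = 416
  416*16 + 15 (F) = 6671
Decimal = 6671

6671


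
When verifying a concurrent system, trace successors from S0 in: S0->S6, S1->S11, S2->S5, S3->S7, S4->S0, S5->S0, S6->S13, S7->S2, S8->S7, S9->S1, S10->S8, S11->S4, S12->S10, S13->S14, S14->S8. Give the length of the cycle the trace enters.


Trace from S0 until a state repeats:
  S0 -> S6 -> S13 -> S14 -> S8 -> S7 -> S2 -> S5 -> S0
S0 first seen at step 0, revisited at step 8.
Cycle length = 8 - 0 = 8

8


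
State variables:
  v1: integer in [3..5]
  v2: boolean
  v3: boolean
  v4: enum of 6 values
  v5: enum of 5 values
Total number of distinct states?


State space = product of domain sizes of all variables.
Domain sizes:
  v1 (integer in [3..5]): 3
  v2 (boolean): 2
  v3 (boolean): 2
  v4 (enum of 6 values): 6
  v5 (enum of 5 values): 5
Product = 3 * 2 * 2 * 6 * 5 = 360

360


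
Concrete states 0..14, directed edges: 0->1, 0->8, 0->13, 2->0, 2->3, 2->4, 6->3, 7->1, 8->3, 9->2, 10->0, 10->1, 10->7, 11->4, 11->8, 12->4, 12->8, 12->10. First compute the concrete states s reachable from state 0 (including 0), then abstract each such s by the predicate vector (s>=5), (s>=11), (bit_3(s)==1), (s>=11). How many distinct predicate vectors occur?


BFS from 0:
Concrete reachable: {0, 1, 3, 8, 13}
Abstract via predicates (s>=5), (s>=11), (bit_3(s)==1), (s>=11):
  (0,0,0,0) <- {0, 1, 3}
  (1,0,1,0) <- {8}
  (1,1,1,1) <- {13}
Distinct abstract states = 3

3


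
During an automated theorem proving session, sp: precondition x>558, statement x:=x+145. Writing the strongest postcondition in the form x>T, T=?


Formula: sp(P, x:=E) = exists old_x. (x = E[old_x/x]) AND P[old_x/x] (old_x is the value of x before the assignment; eliminate old_x by solving x = E[old_x/x] for old_x)
Step 1: Precondition P: x>558, i.e. old_x > 558
Step 2: Assignment gives x = old_x + 145, so old_x = x - 145
Step 3: Substitute into P: x - 145 > 558
Step 4: Simplify: x > 558+145 = 703

703


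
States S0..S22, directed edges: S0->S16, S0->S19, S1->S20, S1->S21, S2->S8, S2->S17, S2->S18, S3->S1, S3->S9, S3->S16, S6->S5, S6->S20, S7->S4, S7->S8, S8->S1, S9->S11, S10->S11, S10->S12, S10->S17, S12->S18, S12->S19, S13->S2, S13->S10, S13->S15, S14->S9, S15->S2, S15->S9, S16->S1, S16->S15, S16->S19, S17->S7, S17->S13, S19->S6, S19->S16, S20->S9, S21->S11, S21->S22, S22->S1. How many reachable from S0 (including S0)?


BFS from S0:
  layer 0: {S0}
  layer 1: {S16, S19}
  layer 2: {S1, S6, S15}
  layer 3: {S2, S5, S9, S20, S21}
  layer 4: {S8, S11, S17, S18, S22}
  layer 5: {S7, S13}
  layer 6: {S4, S10}
  layer 7: {S12}
Reachable set: {S0, S1, S2, S4, S5, S6, S7, S8, S9, S10, S11, S12, S13, S15, S16, S17, S18, S19, S20, S21, S22}
Count = 21

21


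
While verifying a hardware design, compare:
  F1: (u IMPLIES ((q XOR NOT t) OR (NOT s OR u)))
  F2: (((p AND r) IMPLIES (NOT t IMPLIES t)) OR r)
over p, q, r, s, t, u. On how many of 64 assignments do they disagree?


F1 = (u IMPLIES ((q XOR NOT t) OR (NOT s OR u)))
F2 = (((p AND r) IMPLIES (NOT t IMPLIES t)) OR r)
Evaluate both on each of 64 rows (bits = p,q,r,s,t,u):
  row 0 [000000]: F1=1 F2=1 -> 0
  row 1 [000001]: F1=1 F2=1 -> 0
  row 2 [000010]: F1=1 F2=1 -> 0
  row 3 [000011]: F1=1 F2=1 -> 0
  row 4 [000100]: F1=1 F2=1 -> 0
  (every remaining row is evaluated the same way; all 64 results are listed next)
Full result column, 8 rows per line (p,q,r fixed per line; s,t,u runs 000..111 left to right):
  rows 0-7 [p,q,r=000]: 00000000  (ones: 0)
  rows 8-15 [p,q,r=001]: 00000000  (ones: 0)
  rows 16-23 [p,q,r=010]: 00000000  (ones: 0)
  rows 24-31 [p,q,r=011]: 00000000  (ones: 0)
  rows 32-39 [p,q,r=100]: 00000000  (ones: 0)
  rows 40-47 [p,q,r=101]: 00000000  (ones: 0)
  rows 48-55 [p,q,r=110]: 00000000  (ones: 0)
  rows 56-63 [p,q,r=111]: 00000000  (ones: 0)
Disagreements = 0+0+0+0+0+0+0+0 = 0

0


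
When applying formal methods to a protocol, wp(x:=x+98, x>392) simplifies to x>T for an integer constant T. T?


Formula: wp(x:=E, P) = P[E/x] (substitute E for x in postcondition)
Step 1: Postcondition: x>392
Step 2: Substitute x+98 for x: x+98>392
Step 3: Solve for x: x > 392-98 = 294

294


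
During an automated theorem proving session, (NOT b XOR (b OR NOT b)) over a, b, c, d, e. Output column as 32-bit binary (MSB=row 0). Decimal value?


Formula: (NOT b XOR (b OR NOT b)) over a, b, c, d, e (32 rows)
Evaluate each row (bits = a,b,c,d,e, MSB first):
  row 0 [00000]: (NOT 0 XOR (0 OR NOT 0)) -> 0
  row 1 [00001]: (NOT 0 XOR (0 OR NOT 0)) -> 0
  row 2 [00010]: (NOT 0 XOR (0 OR NOT 0)) -> 0
  row 3 [00011]: (NOT 0 XOR (0 OR NOT 0)) -> 0
  row 4 [00100]: (NOT 0 XOR (0 OR NOT 0)) -> 0
  row 5 [00101]: (NOT 0 XOR (0 OR NOT 0)) -> 0
  row 6 [00110]: (NOT 0 XOR (0 OR NOT 0)) -> 0
  row 7 [00111]: (NOT 0 XOR (0 OR NOT 0)) -> 0
  row 8 [01000]: (NOT 1 XOR (1 OR NOT 1)) -> 1
  row 9 [01001]: (NOT 1 XOR (1 OR NOT 1)) -> 1
  row 10 [01010]: (NOT 1 XOR (1 OR NOT 1)) -> 1
  row 11 [01011]: (NOT 1 XOR (1 OR NOT 1)) -> 1
  row 12 [01100]: (NOT 1 XOR (1 OR NOT 1)) -> 1
  row 13 [01101]: (NOT 1 XOR (1 OR NOT 1)) -> 1
  row 14 [01110]: (NOT 1 XOR (1 OR NOT 1)) -> 1
  row 15 [01111]: (NOT 1 XOR (1 OR NOT 1)) -> 1
  row 16 [10000]: (NOT 0 XOR (0 OR NOT 0)) -> 0
  row 17 [10001]: (NOT 0 XOR (0 OR NOT 0)) -> 0
  row 18 [10010]: (NOT 0 XOR (0 OR NOT 0)) -> 0
  row 19 [10011]: (NOT 0 XOR (0 OR NOT 0)) -> 0
  row 20 [10100]: (NOT 0 XOR (0 OR NOT 0)) -> 0
  row 21 [10101]: (NOT 0 XOR (0 OR NOT 0)) -> 0
  row 22 [10110]: (NOT 0 XOR (0 OR NOT 0)) -> 0
  row 23 [10111]: (NOT 0 XOR (0 OR NOT 0)) -> 0
  row 24 [11000]: (NOT 1 XOR (1 OR NOT 1)) -> 1
  row 25 [11001]: (NOT 1 XOR (1 OR NOT 1)) -> 1
  row 26 [11010]: (NOT 1 XOR (1 OR NOT 1)) -> 1
  row 27 [11011]: (NOT 1 XOR (1 OR NOT 1)) -> 1
  row 28 [11100]: (NOT 1 XOR (1 OR NOT 1)) -> 1
  row 29 [11101]: (NOT 1 XOR (1 OR NOT 1)) -> 1
  row 30 [11110]: (NOT 1 XOR (1 OR NOT 1)) -> 1
  row 31 [11111]: (NOT 1 XOR (1 OR NOT 1)) -> 1
Full result column, 4 rows per line (a,b,c fixed per line; d,e runs 00..11 left to right):
  rows 0-3 [a,b,c=000]: 0000  = hex 0
  rows 4-7 [a,b,c=001]: 0000  = hex 0
  rows 8-11 [a,b,c=010]: 1111  = hex F
  rows 12-15 [a,b,c=011]: 1111  = hex F
  rows 16-19 [a,b,c=100]: 0000  = hex 0
  rows 20-23 [a,b,c=101]: 0000  = hex 0
  rows 24-27 [a,b,c=110]: 1111  = hex F
  rows 28-31 [a,b,c=111]: 1111  = hex F
Output column (row 0 .. row 31) = 00000000111111110000000011111111
Output column grouped in 4s = 0000 0000 1111 1111 0000 0000 1111 1111 = 0x00FF00FF
Convert to decimal digit by digit (value = value*16 + digit):
  0 -> 0
  0*16 + 0 = 0
  0*16 + 15 (F) = 15
  15*16 + 15 (F) = 255
  255*16 + 0 = 4080
  4080*16 + 0 = 65280
  65280*16 + 15 (F) = 1044495
  1044495*16 + 15 (F) = 16711935
Decimal = 16711935

16711935


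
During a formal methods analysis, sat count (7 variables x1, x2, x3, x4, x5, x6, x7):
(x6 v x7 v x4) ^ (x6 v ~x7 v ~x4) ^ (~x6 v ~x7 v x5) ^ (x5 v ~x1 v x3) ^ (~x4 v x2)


CNF with 5 clauses over 7 vars (128 assignments).
An assignment satisfies CNF iff every clause has >=1 true literal.
Check each row (bits = x1,x2,x3,x4,x5,x6,x7; clause T/F shown):
  row 0 [0000000]: clauses=FTTTT -> 0
  row 1 [0000001]: clauses=TTTTT -> 1
  row 2 [0000010]: clauses=TTTTT -> 1
  row 3 [0000011]: clauses=TTFTT -> 0
  row 4 [0000100]: clauses=FTTTT -> 0
  (every remaining row is evaluated the same way; all 128 results are listed next)
Full result column, 8 rows per line (x1,x2,x3,x4 fixed per line; x5,x6,x7 runs 000..111 left to right):
  rows 0-7 [x1,x2,x3,x4=0000]: 01100111  (ones: 5)
  rows 8-15 [x1,x2,x3,x4=0001]: 00000000  (ones: 0)
  rows 16-23 [x1,x2,x3,x4=0010]: 01100111  (ones: 5)
  rows 24-31 [x1,x2,x3,x4=0011]: 00000000  (ones: 0)
  rows 32-39 [x1,x2,x3,x4=0100]: 01100111  (ones: 5)
  rows 40-47 [x1,x2,x3,x4=0101]: 10101011  (ones: 5)
  rows 48-55 [x1,x2,x3,x4=0110]: 01100111  (ones: 5)
  rows 56-63 [x1,x2,x3,x4=0111]: 10101011  (ones: 5)
  rows 64-71 [x1,x2,x3,x4=1000]: 00000111  (ones: 3)
  rows 72-79 [x1,x2,x3,x4=1001]: 00000000  (ones: 0)
  rows 80-87 [x1,x2,x3,x4=1010]: 01100111  (ones: 5)
  rows 88-95 [x1,x2,x3,x4=1011]: 00000000  (ones: 0)
  rows 96-103 [x1,x2,x3,x4=1100]: 00000111  (ones: 3)
  rows 104-111 [x1,x2,x3,x4=1101]: 00001011  (ones: 3)
  rows 112-119 [x1,x2,x3,x4=1110]: 01100111  (ones: 5)
  rows 120-127 [x1,x2,x3,x4=1111]: 10101011  (ones: 5)
Satisfying assignments = 5+0+5+0+5+5+5+5+3+0+5+0+3+3+5+5 = 54

54


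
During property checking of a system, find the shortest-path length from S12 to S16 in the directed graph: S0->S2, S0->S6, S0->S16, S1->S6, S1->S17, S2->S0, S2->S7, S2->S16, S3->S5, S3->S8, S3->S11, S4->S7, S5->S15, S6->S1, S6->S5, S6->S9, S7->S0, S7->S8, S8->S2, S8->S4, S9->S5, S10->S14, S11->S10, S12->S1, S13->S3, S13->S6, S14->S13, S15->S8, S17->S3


BFS layer-by-layer from S12:
  dist 0: {S12}
  dist 1: {S1}
  dist 2: {S6, S17}
  dist 3: {S3, S5, S9}
  dist 4: {S8, S11, S15}
  dist 5: {S2, S4, S10}
  dist 6: {S0, S7, S14, S16}
  -> S16 reached at distance 6
Shortest path length = 6

6


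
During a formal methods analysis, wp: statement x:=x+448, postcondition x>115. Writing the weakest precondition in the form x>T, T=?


Formula: wp(x:=E, P) = P[E/x] (substitute E for x in postcondition)
Step 1: Postcondition: x>115
Step 2: Substitute x+448 for x: x+448>115
Step 3: Solve for x: x > 115-448 = -333

-333


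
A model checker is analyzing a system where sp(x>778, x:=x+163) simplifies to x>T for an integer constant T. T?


Formula: sp(P, x:=E) = exists old_x. (x = E[old_x/x]) AND P[old_x/x] (old_x is the value of x before the assignment; eliminate old_x by solving x = E[old_x/x] for old_x)
Step 1: Precondition P: x>778, i.e. old_x > 778
Step 2: Assignment gives x = old_x + 163, so old_x = x - 163
Step 3: Substitute into P: x - 163 > 778
Step 4: Simplify: x > 778+163 = 941

941


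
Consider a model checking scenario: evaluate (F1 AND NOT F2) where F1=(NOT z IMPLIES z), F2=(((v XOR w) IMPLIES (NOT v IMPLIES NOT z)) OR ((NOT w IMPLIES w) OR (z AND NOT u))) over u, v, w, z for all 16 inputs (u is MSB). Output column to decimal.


F1 = (NOT z IMPLIES z)
F2 = (((v XOR w) IMPLIES (NOT v IMPLIES NOT z)) OR ((NOT w IMPLIES w) OR (z AND NOT u)))
Counterexample to F1=>F2 is where F1=1 and F2=0.
Evaluate each row (bits = u,v,w,z, MSB first):
  row 0 [0000]: F1=0 F2=1 -> F1&~F2 -> 0
  row 1 [0001]: F1=1 F2=1 -> F1&~F2 -> 0
  row 2 [0010]: F1=0 F2=1 -> F1&~F2 -> 0
  row 3 [0011]: F1=1 F2=1 -> F1&~F2 -> 0
  row 4 [0100]: F1=0 F2=1 -> F1&~F2 -> 0
  row 5 [0101]: F1=1 F2=1 -> F1&~F2 -> 0
  row 6 [0110]: F1=0 F2=1 -> F1&~F2 -> 0
  row 7 [0111]: F1=1 F2=1 -> F1&~F2 -> 0
  row 8 [1000]: F1=0 F2=1 -> F1&~F2 -> 0
  row 9 [1001]: F1=1 F2=1 -> F1&~F2 -> 0
  row 10 [1010]: F1=0 F2=1 -> F1&~F2 -> 0
  row 11 [1011]: F1=1 F2=1 -> F1&~F2 -> 0
  row 12 [1100]: F1=0 F2=1 -> F1&~F2 -> 0
  row 13 [1101]: F1=1 F2=1 -> F1&~F2 -> 0
  row 14 [1110]: F1=0 F2=1 -> F1&~F2 -> 0
  row 15 [1111]: F1=1 F2=1 -> F1&~F2 -> 0
Full result column, 4 rows per line (u,v fixed per line; w,z runs 00..11 left to right):
  rows 0-3 [u,v=00]: 0000  = hex 0
  rows 4-7 [u,v=01]: 0000  = hex 0
  rows 8-11 [u,v=10]: 0000  = hex 0
  rows 12-15 [u,v=11]: 0000  = hex 0
Counterexample vector (row 0 .. row 15) = 0000000000000000
Output column grouped in 4s = 0000 0000 0000 0000 = 0x0000
Convert to decimal digit by digit (value = value*16 + digit):
  0 -> 0
  0*16 + 0 = 0
  0*16 + 0 = 0
  0*16 + 0 = 0
Decimal = 0

0
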